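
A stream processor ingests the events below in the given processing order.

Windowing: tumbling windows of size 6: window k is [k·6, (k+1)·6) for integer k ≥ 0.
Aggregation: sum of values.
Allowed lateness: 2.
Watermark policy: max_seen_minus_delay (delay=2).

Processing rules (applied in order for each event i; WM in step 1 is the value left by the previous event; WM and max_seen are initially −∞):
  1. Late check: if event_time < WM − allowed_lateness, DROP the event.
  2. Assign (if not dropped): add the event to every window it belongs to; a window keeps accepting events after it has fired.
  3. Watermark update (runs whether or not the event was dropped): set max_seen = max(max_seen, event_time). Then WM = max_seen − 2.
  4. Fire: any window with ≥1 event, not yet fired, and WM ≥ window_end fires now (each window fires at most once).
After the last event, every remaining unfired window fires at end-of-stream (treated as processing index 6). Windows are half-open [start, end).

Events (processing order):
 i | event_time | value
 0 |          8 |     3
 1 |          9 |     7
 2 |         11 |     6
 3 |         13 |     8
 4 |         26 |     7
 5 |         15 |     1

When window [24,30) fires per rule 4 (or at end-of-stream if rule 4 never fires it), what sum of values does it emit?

7

i=0 t=8 v=3: → [6,12); WM=6
i=1 t=9 v=7: → [6,12); WM=7
i=2 t=11 v=6: → [6,12); WM=9
i=3 t=13 v=8: → [12,18); WM=11
i=4 t=26 v=7: → [24,30); WM=24; [6,12) fires=16 [12,18) fires=8
i=5 t=15 v=1: DROP (t<24-2); WM=24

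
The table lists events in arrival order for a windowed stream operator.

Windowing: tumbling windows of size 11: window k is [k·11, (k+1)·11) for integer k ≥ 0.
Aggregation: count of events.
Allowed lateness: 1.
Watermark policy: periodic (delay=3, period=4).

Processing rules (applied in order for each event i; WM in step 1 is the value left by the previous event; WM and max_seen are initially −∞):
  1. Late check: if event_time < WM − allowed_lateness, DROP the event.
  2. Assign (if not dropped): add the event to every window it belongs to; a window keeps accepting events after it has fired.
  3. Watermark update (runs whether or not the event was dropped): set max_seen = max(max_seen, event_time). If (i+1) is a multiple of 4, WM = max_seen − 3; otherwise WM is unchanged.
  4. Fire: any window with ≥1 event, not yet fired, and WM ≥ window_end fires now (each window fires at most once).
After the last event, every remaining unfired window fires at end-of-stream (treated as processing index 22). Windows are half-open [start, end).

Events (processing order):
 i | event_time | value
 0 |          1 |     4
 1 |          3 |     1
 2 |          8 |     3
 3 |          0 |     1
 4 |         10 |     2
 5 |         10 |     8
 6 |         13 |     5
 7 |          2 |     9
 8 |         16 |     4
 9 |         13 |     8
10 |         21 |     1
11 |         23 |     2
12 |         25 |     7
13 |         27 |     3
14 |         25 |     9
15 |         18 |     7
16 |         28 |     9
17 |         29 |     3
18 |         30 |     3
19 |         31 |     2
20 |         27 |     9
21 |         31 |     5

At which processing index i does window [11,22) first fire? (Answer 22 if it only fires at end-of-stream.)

i=0 t=1 v=4: → [0,11); WM=−∞
i=1 t=3 v=1: → [0,11); WM=−∞
i=2 t=8 v=3: → [0,11); WM=−∞
i=3 t=0 v=1: → [0,11); WM=5
i=4 t=10 v=2: → [0,11); WM=5
i=5 t=10 v=8: → [0,11); WM=5
i=6 t=13 v=5: → [11,22); WM=5
i=7 t=2 v=9: DROP (t<5-1); WM=10
i=8 t=16 v=4: → [11,22); WM=10
i=9 t=13 v=8: → [11,22); WM=10
i=10 t=21 v=1: → [11,22); WM=10
i=11 t=23 v=2: → [22,33); WM=20; [0,11) fires=6
i=12 t=25 v=7: → [22,33); WM=20
i=13 t=27 v=3: → [22,33); WM=20
i=14 t=25 v=9: → [22,33); WM=20
i=15 t=18 v=7: DROP (t<20-1); WM=24; [11,22) fires=4
i=16 t=28 v=9: → [22,33); WM=24
i=17 t=29 v=3: → [22,33); WM=24
i=18 t=30 v=3: → [22,33); WM=24
i=19 t=31 v=2: → [22,33); WM=28
i=20 t=27 v=9: → [22,33); WM=28
i=21 t=31 v=5: → [22,33); WM=28

15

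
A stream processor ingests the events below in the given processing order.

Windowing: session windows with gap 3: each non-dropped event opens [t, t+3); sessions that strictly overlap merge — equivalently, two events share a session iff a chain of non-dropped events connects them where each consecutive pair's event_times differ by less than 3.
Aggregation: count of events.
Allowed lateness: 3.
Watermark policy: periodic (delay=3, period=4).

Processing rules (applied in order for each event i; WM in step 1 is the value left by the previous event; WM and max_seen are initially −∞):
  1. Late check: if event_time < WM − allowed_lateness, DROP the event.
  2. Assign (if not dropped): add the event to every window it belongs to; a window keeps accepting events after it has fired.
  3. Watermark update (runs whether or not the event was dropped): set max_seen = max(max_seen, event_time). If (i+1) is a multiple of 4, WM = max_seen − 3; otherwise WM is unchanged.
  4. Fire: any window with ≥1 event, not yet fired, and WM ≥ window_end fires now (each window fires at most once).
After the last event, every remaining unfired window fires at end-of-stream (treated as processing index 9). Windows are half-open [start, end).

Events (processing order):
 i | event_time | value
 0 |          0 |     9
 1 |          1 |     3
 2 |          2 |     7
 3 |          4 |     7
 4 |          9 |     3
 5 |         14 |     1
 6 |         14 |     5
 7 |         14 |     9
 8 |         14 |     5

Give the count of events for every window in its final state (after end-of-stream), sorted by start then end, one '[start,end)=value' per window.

i=0 t=0 v=9: → [0,3); WM=−∞
i=1 t=1 v=3: → [0,4); WM=−∞
i=2 t=2 v=7: → [0,5); WM=−∞
i=3 t=4 v=7: → [0,7); WM=1
i=4 t=9 v=3: → [9,12); WM=1
i=5 t=14 v=1: → [14,17); WM=1
i=6 t=14 v=5: → [14,17); WM=1
i=7 t=14 v=9: → [14,17); WM=11
i=8 t=14 v=5: → [14,17); WM=11

[0,7)=4 [9,12)=1 [14,17)=4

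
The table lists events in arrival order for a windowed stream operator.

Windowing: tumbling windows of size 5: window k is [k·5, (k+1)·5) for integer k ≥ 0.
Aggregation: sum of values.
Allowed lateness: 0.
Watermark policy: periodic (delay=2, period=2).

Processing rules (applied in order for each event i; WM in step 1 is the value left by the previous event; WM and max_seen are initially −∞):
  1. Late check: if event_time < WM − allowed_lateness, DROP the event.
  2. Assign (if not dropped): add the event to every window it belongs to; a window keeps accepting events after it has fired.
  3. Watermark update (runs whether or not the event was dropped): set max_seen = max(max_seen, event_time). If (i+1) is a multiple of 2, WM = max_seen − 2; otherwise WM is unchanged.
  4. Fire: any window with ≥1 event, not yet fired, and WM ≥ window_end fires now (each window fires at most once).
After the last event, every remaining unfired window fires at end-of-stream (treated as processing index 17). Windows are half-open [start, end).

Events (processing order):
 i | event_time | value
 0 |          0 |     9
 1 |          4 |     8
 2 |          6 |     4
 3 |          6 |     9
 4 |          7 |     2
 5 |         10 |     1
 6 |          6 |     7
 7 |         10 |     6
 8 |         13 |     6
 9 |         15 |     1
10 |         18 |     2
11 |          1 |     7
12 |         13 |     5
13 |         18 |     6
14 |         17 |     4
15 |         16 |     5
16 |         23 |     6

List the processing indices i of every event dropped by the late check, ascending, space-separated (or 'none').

6 11 12

i=0 t=0 v=9: → [0,5); WM=−∞
i=1 t=4 v=8: → [0,5); WM=2
i=2 t=6 v=4: → [5,10); WM=2
i=3 t=6 v=9: → [5,10); WM=4
i=4 t=7 v=2: → [5,10); WM=4
i=5 t=10 v=1: → [10,15); WM=8; [0,5) fires=17
i=6 t=6 v=7: DROP (t<8-0); WM=8
i=7 t=10 v=6: → [10,15); WM=8
i=8 t=13 v=6: → [10,15); WM=8
i=9 t=15 v=1: → [15,20); WM=13; [5,10) fires=15
i=10 t=18 v=2: → [15,20); WM=13
i=11 t=1 v=7: DROP (t<13-0); WM=16; [10,15) fires=13
i=12 t=13 v=5: DROP (t<16-0); WM=16
i=13 t=18 v=6: → [15,20); WM=16
i=14 t=17 v=4: → [15,20); WM=16
i=15 t=16 v=5: → [15,20); WM=16
i=16 t=23 v=6: → [20,25); WM=16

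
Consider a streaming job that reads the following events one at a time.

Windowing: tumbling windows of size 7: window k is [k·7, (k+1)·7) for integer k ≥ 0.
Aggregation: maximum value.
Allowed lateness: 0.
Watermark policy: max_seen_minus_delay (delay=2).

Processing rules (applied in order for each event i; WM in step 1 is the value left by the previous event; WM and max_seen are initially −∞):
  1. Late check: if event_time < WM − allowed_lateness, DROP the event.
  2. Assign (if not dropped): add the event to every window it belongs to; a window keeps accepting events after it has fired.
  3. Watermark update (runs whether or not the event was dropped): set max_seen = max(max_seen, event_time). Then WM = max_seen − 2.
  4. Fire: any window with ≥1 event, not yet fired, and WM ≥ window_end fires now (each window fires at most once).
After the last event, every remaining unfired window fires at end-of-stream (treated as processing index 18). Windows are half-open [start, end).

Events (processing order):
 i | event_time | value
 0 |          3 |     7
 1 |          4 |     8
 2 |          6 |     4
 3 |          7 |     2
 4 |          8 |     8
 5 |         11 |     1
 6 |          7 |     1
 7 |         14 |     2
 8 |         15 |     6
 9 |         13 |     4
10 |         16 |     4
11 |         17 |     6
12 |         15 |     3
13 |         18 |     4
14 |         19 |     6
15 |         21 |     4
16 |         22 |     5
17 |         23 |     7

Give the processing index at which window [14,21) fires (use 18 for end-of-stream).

i=0 t=3 v=7: → [0,7); WM=1
i=1 t=4 v=8: → [0,7); WM=2
i=2 t=6 v=4: → [0,7); WM=4
i=3 t=7 v=2: → [7,14); WM=5
i=4 t=8 v=8: → [7,14); WM=6
i=5 t=11 v=1: → [7,14); WM=9; [0,7) fires=8
i=6 t=7 v=1: DROP (t<9-0); WM=9
i=7 t=14 v=2: → [14,21); WM=12
i=8 t=15 v=6: → [14,21); WM=13
i=9 t=13 v=4: → [7,14); WM=13
i=10 t=16 v=4: → [14,21); WM=14; [7,14) fires=8
i=11 t=17 v=6: → [14,21); WM=15
i=12 t=15 v=3: → [14,21); WM=15
i=13 t=18 v=4: → [14,21); WM=16
i=14 t=19 v=6: → [14,21); WM=17
i=15 t=21 v=4: → [21,28); WM=19
i=16 t=22 v=5: → [21,28); WM=20
i=17 t=23 v=7: → [21,28); WM=21; [14,21) fires=6

17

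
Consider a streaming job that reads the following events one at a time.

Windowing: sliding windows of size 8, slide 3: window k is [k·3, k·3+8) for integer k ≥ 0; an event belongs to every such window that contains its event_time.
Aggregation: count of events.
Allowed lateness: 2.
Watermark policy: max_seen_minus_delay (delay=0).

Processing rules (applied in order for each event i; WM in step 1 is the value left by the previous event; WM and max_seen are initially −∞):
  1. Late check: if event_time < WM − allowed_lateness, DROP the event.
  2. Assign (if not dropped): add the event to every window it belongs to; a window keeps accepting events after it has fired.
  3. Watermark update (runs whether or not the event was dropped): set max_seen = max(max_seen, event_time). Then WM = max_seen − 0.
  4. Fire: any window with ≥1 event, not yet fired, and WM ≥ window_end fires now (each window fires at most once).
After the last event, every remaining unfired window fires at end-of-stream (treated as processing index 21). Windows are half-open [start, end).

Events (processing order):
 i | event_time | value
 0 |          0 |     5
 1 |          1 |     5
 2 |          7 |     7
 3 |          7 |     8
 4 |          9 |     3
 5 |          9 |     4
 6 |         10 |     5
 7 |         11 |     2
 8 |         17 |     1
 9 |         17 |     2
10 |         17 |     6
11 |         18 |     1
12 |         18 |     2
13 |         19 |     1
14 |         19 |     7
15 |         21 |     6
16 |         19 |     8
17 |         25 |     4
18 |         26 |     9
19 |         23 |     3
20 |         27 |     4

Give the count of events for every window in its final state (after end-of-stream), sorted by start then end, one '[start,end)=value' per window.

i=0 t=0 v=5: → [0,8); WM=0
i=1 t=1 v=5: → [0,8); WM=1
i=2 t=7 v=7: → [6,14),[3,11),[0,8); WM=7
i=3 t=7 v=8: → [6,14),[3,11),[0,8); WM=7
i=4 t=9 v=3: → [9,17),[6,14),[3,11); WM=9; [0,8) fires=4
i=5 t=9 v=4: → [9,17),[6,14),[3,11); WM=9
i=6 t=10 v=5: → [9,17),[6,14),[3,11); WM=10
i=7 t=11 v=2: → [9,17),[6,14); WM=11; [3,11) fires=5
i=8 t=17 v=1: → [15,23),[12,20); WM=17; [6,14) fires=6 [9,17) fires=4
i=9 t=17 v=2: → [15,23),[12,20); WM=17
i=10 t=17 v=6: → [15,23),[12,20); WM=17
i=11 t=18 v=1: → [18,26),[15,23),[12,20); WM=18
i=12 t=18 v=2: → [18,26),[15,23),[12,20); WM=18
i=13 t=19 v=1: → [18,26),[15,23),[12,20); WM=19
i=14 t=19 v=7: → [18,26),[15,23),[12,20); WM=19
i=15 t=21 v=6: → [21,29),[18,26),[15,23); WM=21; [12,20) fires=7
i=16 t=19 v=8: → [18,26),[15,23),[12,20); WM=21
i=17 t=25 v=4: → [24,32),[21,29),[18,26); WM=25; [15,23) fires=9
i=18 t=26 v=9: → [24,32),[21,29); WM=26; [18,26) fires=7
i=19 t=23 v=3: DROP (t<26-2); WM=26
i=20 t=27 v=4: → [27,35),[24,32),[21,29); WM=27

[0,8)=4 [3,11)=5 [6,14)=6 [9,17)=4 [12,20)=8 [15,23)=9 [18,26)=7 [21,29)=4 [24,32)=3 [27,35)=1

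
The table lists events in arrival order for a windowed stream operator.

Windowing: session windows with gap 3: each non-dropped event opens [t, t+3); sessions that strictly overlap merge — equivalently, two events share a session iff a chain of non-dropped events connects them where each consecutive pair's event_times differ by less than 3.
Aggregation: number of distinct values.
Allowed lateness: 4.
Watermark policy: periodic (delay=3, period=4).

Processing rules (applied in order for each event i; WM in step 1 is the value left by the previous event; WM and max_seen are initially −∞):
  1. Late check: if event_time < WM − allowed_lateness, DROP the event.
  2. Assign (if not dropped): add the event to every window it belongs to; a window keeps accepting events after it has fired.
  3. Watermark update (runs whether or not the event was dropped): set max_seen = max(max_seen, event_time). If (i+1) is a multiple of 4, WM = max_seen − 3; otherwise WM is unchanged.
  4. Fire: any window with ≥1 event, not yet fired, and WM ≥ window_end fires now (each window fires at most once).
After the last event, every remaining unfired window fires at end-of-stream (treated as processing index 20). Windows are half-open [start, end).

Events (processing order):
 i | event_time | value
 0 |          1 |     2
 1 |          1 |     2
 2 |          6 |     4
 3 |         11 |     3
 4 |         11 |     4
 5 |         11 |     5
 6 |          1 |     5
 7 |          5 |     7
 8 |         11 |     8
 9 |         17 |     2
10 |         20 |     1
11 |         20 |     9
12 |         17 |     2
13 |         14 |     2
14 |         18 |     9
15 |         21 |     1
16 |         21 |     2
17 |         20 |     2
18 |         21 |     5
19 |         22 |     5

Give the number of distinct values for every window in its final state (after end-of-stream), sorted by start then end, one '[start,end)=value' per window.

[1,4)=1 [5,9)=2 [11,14)=4 [14,17)=1 [17,25)=4

i=0 t=1 v=2: → [1,4); WM=−∞
i=1 t=1 v=2: → [1,4); WM=−∞
i=2 t=6 v=4: → [6,9); WM=−∞
i=3 t=11 v=3: → [11,14); WM=8
i=4 t=11 v=4: → [11,14); WM=8
i=5 t=11 v=5: → [11,14); WM=8
i=6 t=1 v=5: DROP (t<8-4); WM=8
i=7 t=5 v=7: → [5,9); WM=8
i=8 t=11 v=8: → [11,14); WM=8
i=9 t=17 v=2: → [17,20); WM=8
i=10 t=20 v=1: → [20,23); WM=8
i=11 t=20 v=9: → [20,23); WM=17
i=12 t=17 v=2: → [17,20); WM=17
i=13 t=14 v=2: → [14,17); WM=17
i=14 t=18 v=9: → [17,23); WM=17
i=15 t=21 v=1: → [17,24); WM=18
i=16 t=21 v=2: → [17,24); WM=18
i=17 t=20 v=2: → [17,24); WM=18
i=18 t=21 v=5: → [17,24); WM=18
i=19 t=22 v=5: → [17,25); WM=19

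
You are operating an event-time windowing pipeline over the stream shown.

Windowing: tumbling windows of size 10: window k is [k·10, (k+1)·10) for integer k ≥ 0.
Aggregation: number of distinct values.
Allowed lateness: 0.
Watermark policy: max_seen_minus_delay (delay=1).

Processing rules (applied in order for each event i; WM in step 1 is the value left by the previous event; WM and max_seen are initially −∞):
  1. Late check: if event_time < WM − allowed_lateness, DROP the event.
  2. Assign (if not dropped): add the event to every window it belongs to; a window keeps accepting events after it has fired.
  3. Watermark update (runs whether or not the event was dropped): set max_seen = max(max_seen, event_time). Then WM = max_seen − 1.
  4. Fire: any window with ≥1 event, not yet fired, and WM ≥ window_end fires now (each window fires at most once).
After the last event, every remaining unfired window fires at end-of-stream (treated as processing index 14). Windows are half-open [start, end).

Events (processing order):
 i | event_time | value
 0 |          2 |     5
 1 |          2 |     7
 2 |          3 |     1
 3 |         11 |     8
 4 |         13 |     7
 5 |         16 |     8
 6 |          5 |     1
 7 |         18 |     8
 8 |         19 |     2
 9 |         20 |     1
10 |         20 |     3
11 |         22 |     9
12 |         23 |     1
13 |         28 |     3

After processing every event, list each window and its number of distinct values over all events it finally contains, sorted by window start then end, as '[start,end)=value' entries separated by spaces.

[0,10)=3 [10,20)=3 [20,30)=3

i=0 t=2 v=5: → [0,10); WM=1
i=1 t=2 v=7: → [0,10); WM=1
i=2 t=3 v=1: → [0,10); WM=2
i=3 t=11 v=8: → [10,20); WM=10; [0,10) fires=3
i=4 t=13 v=7: → [10,20); WM=12
i=5 t=16 v=8: → [10,20); WM=15
i=6 t=5 v=1: DROP (t<15-0); WM=15
i=7 t=18 v=8: → [10,20); WM=17
i=8 t=19 v=2: → [10,20); WM=18
i=9 t=20 v=1: → [20,30); WM=19
i=10 t=20 v=3: → [20,30); WM=19
i=11 t=22 v=9: → [20,30); WM=21; [10,20) fires=3
i=12 t=23 v=1: → [20,30); WM=22
i=13 t=28 v=3: → [20,30); WM=27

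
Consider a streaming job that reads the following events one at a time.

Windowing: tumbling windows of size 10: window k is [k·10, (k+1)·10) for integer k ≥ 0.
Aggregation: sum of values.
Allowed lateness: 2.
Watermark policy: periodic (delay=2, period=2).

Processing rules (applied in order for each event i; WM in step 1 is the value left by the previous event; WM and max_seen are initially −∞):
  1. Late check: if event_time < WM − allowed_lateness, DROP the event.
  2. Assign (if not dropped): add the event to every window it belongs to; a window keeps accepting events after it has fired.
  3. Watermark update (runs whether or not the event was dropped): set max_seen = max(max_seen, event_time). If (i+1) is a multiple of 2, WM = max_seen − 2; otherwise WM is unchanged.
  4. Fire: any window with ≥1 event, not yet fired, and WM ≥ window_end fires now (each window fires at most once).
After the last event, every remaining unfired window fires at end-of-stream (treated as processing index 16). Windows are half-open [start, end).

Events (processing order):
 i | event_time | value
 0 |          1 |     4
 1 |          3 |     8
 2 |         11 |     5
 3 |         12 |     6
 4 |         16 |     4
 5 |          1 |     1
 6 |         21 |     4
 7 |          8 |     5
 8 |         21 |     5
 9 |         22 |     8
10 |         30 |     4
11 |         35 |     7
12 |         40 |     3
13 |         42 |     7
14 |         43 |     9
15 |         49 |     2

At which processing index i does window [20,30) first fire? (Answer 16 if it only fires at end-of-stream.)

i=0 t=1 v=4: → [0,10); WM=−∞
i=1 t=3 v=8: → [0,10); WM=1
i=2 t=11 v=5: → [10,20); WM=1
i=3 t=12 v=6: → [10,20); WM=10; [0,10) fires=12
i=4 t=16 v=4: → [10,20); WM=10
i=5 t=1 v=1: DROP (t<10-2); WM=14
i=6 t=21 v=4: → [20,30); WM=14
i=7 t=8 v=5: DROP (t<14-2); WM=19
i=8 t=21 v=5: → [20,30); WM=19
i=9 t=22 v=8: → [20,30); WM=20; [10,20) fires=15
i=10 t=30 v=4: → [30,40); WM=20
i=11 t=35 v=7: → [30,40); WM=33; [20,30) fires=17
i=12 t=40 v=3: → [40,50); WM=33
i=13 t=42 v=7: → [40,50); WM=40; [30,40) fires=11
i=14 t=43 v=9: → [40,50); WM=40
i=15 t=49 v=2: → [40,50); WM=47

11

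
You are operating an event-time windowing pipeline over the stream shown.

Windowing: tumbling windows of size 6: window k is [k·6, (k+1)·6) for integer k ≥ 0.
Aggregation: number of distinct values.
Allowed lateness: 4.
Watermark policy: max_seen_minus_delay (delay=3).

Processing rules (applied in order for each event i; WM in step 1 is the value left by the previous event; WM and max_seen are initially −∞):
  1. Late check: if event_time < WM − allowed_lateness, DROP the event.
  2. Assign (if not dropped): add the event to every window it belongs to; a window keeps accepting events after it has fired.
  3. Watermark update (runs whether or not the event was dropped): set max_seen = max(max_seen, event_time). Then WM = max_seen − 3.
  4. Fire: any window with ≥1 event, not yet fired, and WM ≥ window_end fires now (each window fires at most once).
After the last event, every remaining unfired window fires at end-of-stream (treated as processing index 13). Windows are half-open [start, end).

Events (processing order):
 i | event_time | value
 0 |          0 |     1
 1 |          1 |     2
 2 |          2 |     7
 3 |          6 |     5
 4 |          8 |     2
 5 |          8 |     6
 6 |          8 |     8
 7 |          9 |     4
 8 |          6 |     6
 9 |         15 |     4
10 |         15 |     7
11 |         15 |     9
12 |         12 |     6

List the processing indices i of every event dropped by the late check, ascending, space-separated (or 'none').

i=0 t=0 v=1: → [0,6); WM=-3
i=1 t=1 v=2: → [0,6); WM=-2
i=2 t=2 v=7: → [0,6); WM=-1
i=3 t=6 v=5: → [6,12); WM=3
i=4 t=8 v=2: → [6,12); WM=5
i=5 t=8 v=6: → [6,12); WM=5
i=6 t=8 v=8: → [6,12); WM=5
i=7 t=9 v=4: → [6,12); WM=6; [0,6) fires=3
i=8 t=6 v=6: → [6,12); WM=6
i=9 t=15 v=4: → [12,18); WM=12; [6,12) fires=5
i=10 t=15 v=7: → [12,18); WM=12
i=11 t=15 v=9: → [12,18); WM=12
i=12 t=12 v=6: → [12,18); WM=12

none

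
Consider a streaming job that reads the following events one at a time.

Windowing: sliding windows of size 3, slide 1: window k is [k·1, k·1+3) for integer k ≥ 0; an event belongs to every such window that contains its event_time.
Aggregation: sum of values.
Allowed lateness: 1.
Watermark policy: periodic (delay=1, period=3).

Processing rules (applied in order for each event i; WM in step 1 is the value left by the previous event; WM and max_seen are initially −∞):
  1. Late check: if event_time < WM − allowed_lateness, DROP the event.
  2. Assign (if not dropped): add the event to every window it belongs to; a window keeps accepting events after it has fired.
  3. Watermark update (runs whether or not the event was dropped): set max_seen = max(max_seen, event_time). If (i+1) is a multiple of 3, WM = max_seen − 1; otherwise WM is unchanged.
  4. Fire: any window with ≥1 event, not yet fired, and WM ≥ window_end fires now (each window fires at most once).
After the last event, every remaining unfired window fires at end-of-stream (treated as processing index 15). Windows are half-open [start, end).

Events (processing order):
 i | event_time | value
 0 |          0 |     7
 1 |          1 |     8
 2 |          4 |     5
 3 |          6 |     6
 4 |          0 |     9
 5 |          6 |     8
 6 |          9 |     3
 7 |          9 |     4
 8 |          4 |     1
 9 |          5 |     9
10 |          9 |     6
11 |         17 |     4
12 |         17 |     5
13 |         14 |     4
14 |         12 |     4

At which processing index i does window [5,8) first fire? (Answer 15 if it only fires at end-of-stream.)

i=0 t=0 v=7: → [0,3); WM=−∞
i=1 t=1 v=8: → [1,4),[0,3); WM=−∞
i=2 t=4 v=5: → [4,7),[3,6),[2,5); WM=3; [0,3) fires=15
i=3 t=6 v=6: → [6,9),[5,8),[4,7); WM=3
i=4 t=0 v=9: DROP (t<3-1); WM=3
i=5 t=6 v=8: → [6,9),[5,8),[4,7); WM=5; [1,4) fires=8 [2,5) fires=5
i=6 t=9 v=3: → [9,12),[8,11),[7,10); WM=5
i=7 t=9 v=4: → [9,12),[8,11),[7,10); WM=5
i=8 t=4 v=1: → [4,7),[3,6),[2,5); WM=8; [3,6) fires=6 [4,7) fires=20 [5,8) fires=14
i=9 t=5 v=9: DROP (t<8-1); WM=8
i=10 t=9 v=6: → [9,12),[8,11),[7,10); WM=8
i=11 t=17 v=4: → [17,20),[16,19),[15,18); WM=16; [6,9) fires=14 [7,10) fires=13 [8,11) fires=13 [9,12) fires=13
i=12 t=17 v=5: → [17,20),[16,19),[15,18); WM=16
i=13 t=14 v=4: DROP (t<16-1); WM=16
i=14 t=12 v=4: DROP (t<16-1); WM=16

8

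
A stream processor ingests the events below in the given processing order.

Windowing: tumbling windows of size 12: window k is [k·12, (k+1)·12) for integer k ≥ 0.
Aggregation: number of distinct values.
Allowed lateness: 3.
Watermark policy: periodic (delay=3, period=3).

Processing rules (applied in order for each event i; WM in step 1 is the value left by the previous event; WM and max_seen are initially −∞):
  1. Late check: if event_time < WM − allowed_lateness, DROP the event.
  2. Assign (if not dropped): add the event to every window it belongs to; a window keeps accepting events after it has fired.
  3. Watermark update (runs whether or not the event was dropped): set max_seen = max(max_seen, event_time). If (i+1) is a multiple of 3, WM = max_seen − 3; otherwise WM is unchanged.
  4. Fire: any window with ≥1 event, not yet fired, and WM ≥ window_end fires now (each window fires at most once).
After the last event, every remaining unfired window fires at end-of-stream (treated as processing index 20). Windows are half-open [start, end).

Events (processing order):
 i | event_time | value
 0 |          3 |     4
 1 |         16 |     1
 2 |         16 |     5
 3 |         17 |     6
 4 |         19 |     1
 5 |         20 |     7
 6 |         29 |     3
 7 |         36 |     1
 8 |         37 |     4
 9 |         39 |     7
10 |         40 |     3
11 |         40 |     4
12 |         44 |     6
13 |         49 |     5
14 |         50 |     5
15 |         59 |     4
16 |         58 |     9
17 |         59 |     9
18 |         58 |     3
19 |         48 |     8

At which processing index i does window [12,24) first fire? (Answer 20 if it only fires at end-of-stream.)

8

i=0 t=3 v=4: → [0,12); WM=−∞
i=1 t=16 v=1: → [12,24); WM=−∞
i=2 t=16 v=5: → [12,24); WM=13; [0,12) fires=1
i=3 t=17 v=6: → [12,24); WM=13
i=4 t=19 v=1: → [12,24); WM=13
i=5 t=20 v=7: → [12,24); WM=17
i=6 t=29 v=3: → [24,36); WM=17
i=7 t=36 v=1: → [36,48); WM=17
i=8 t=37 v=4: → [36,48); WM=34; [12,24) fires=4
i=9 t=39 v=7: → [36,48); WM=34
i=10 t=40 v=3: → [36,48); WM=34
i=11 t=40 v=4: → [36,48); WM=37; [24,36) fires=1
i=12 t=44 v=6: → [36,48); WM=37
i=13 t=49 v=5: → [48,60); WM=37
i=14 t=50 v=5: → [48,60); WM=47
i=15 t=59 v=4: → [48,60); WM=47
i=16 t=58 v=9: → [48,60); WM=47
i=17 t=59 v=9: → [48,60); WM=56; [36,48) fires=5
i=18 t=58 v=3: → [48,60); WM=56
i=19 t=48 v=8: DROP (t<56-3); WM=56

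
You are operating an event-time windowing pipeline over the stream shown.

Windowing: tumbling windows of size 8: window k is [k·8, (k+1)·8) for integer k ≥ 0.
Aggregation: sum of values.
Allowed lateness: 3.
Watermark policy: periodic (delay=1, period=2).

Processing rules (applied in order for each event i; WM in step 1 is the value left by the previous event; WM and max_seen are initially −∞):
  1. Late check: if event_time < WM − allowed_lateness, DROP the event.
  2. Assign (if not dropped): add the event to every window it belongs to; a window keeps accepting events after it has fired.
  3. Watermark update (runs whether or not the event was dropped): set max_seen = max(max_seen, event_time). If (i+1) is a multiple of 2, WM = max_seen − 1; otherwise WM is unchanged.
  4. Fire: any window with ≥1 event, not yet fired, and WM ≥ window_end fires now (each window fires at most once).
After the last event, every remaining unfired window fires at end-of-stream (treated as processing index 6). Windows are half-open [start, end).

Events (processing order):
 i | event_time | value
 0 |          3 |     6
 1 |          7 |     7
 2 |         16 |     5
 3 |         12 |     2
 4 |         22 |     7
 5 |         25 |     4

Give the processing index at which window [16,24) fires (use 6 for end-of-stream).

5

i=0 t=3 v=6: → [0,8); WM=−∞
i=1 t=7 v=7: → [0,8); WM=6
i=2 t=16 v=5: → [16,24); WM=6
i=3 t=12 v=2: → [8,16); WM=15; [0,8) fires=13
i=4 t=22 v=7: → [16,24); WM=15
i=5 t=25 v=4: → [24,32); WM=24; [8,16) fires=2 [16,24) fires=12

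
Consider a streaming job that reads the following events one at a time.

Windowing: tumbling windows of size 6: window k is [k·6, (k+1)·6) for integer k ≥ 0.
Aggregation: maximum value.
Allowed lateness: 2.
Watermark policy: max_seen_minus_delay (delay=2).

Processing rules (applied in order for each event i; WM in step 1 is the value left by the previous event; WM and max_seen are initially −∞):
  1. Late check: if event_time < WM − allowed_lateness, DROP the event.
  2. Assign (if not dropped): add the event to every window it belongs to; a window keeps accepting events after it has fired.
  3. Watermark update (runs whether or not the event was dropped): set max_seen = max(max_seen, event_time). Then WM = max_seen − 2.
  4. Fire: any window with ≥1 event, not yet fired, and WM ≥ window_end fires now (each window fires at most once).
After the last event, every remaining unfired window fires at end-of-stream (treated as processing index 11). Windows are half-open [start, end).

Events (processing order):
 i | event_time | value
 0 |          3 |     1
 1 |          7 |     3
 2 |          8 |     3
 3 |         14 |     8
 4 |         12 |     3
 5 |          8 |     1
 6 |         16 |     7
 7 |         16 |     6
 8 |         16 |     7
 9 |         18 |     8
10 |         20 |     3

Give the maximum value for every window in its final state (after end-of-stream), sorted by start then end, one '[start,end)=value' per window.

i=0 t=3 v=1: → [0,6); WM=1
i=1 t=7 v=3: → [6,12); WM=5
i=2 t=8 v=3: → [6,12); WM=6; [0,6) fires=1
i=3 t=14 v=8: → [12,18); WM=12; [6,12) fires=3
i=4 t=12 v=3: → [12,18); WM=12
i=5 t=8 v=1: DROP (t<12-2); WM=12
i=6 t=16 v=7: → [12,18); WM=14
i=7 t=16 v=6: → [12,18); WM=14
i=8 t=16 v=7: → [12,18); WM=14
i=9 t=18 v=8: → [18,24); WM=16
i=10 t=20 v=3: → [18,24); WM=18; [12,18) fires=8

[0,6)=1 [6,12)=3 [12,18)=8 [18,24)=8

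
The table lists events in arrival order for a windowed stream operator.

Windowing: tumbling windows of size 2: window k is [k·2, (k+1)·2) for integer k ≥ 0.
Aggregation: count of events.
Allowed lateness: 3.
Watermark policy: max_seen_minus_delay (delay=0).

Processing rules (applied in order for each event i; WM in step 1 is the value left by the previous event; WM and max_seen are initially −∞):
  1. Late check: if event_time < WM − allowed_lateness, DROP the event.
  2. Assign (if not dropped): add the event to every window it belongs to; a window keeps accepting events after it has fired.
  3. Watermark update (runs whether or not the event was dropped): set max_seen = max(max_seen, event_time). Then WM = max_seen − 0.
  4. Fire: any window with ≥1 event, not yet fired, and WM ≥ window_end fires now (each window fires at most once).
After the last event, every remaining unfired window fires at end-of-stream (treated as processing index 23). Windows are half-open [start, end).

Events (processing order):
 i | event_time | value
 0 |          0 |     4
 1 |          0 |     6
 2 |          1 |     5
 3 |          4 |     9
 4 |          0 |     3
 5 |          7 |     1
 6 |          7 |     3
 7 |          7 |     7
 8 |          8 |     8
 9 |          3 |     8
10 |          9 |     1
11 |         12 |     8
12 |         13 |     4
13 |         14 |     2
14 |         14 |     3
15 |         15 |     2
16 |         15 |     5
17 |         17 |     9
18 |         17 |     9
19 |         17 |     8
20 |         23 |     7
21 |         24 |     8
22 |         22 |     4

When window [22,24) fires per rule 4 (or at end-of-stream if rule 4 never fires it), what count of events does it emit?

i=0 t=0 v=4: → [0,2); WM=0
i=1 t=0 v=6: → [0,2); WM=0
i=2 t=1 v=5: → [0,2); WM=1
i=3 t=4 v=9: → [4,6); WM=4; [0,2) fires=3
i=4 t=0 v=3: DROP (t<4-3); WM=4
i=5 t=7 v=1: → [6,8); WM=7; [4,6) fires=1
i=6 t=7 v=3: → [6,8); WM=7
i=7 t=7 v=7: → [6,8); WM=7
i=8 t=8 v=8: → [8,10); WM=8; [6,8) fires=3
i=9 t=3 v=8: DROP (t<8-3); WM=8
i=10 t=9 v=1: → [8,10); WM=9
i=11 t=12 v=8: → [12,14); WM=12; [8,10) fires=2
i=12 t=13 v=4: → [12,14); WM=13
i=13 t=14 v=2: → [14,16); WM=14; [12,14) fires=2
i=14 t=14 v=3: → [14,16); WM=14
i=15 t=15 v=2: → [14,16); WM=15
i=16 t=15 v=5: → [14,16); WM=15
i=17 t=17 v=9: → [16,18); WM=17; [14,16) fires=4
i=18 t=17 v=9: → [16,18); WM=17
i=19 t=17 v=8: → [16,18); WM=17
i=20 t=23 v=7: → [22,24); WM=23; [16,18) fires=3
i=21 t=24 v=8: → [24,26); WM=24; [22,24) fires=1
i=22 t=22 v=4: → [22,24); WM=24

1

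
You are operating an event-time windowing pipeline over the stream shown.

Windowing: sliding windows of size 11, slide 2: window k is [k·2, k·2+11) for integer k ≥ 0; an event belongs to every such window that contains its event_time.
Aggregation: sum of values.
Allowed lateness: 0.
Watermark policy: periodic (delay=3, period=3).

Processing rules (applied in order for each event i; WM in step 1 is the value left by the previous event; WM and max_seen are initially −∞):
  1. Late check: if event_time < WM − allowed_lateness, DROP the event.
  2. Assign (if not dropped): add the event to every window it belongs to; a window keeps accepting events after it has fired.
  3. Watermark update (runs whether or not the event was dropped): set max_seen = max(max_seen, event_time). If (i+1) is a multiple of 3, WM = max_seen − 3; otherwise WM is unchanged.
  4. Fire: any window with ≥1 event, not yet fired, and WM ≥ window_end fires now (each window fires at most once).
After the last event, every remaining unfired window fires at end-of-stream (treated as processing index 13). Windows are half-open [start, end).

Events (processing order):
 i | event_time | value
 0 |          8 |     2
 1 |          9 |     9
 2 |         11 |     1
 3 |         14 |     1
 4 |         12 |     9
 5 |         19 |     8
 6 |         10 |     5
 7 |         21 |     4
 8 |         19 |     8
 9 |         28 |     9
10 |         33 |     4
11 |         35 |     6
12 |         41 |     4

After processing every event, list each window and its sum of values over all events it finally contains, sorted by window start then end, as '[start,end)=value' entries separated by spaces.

i=0 t=8 v=2: → [8,19),[6,17),[4,15),[2,13),[0,11); WM=−∞
i=1 t=9 v=9: → [8,19),[6,17),[4,15),[2,13),[0,11); WM=−∞
i=2 t=11 v=1: → [10,21),[8,19),[6,17),[4,15),[2,13); WM=8
i=3 t=14 v=1: → [14,25),[12,23),[10,21),[8,19),[6,17),[4,15); WM=8
i=4 t=12 v=9: → [12,23),[10,21),[8,19),[6,17),[4,15),[2,13); WM=8
i=5 t=19 v=8: → [18,29),[16,27),[14,25),[12,23),[10,21); WM=16; [0,11) fires=11 [2,13) fires=21 [4,15) fires=22
i=6 t=10 v=5: DROP (t<16-0); WM=16
i=7 t=21 v=4: → [20,31),[18,29),[16,27),[14,25),[12,23); WM=16
i=8 t=19 v=8: → [18,29),[16,27),[14,25),[12,23),[10,21); WM=18; [6,17) fires=22
i=9 t=28 v=9: → [28,39),[26,37),[24,35),[22,33),[20,31),[18,29); WM=18
i=10 t=33 v=4: → [32,43),[30,41),[28,39),[26,37),[24,35); WM=18
i=11 t=35 v=6: → [34,45),[32,43),[30,41),[28,39),[26,37); WM=32; [8,19) fires=22 [10,21) fires=27 [12,23) fires=30 [14,25) fires=21 [16,27) fires=20 [18,29) fires=29 [20,31) fires=13
i=12 t=41 v=4: → [40,51),[38,49),[36,47),[34,45),[32,43); WM=32

[0,11)=11 [2,13)=21 [4,15)=22 [6,17)=22 [8,19)=22 [10,21)=27 [12,23)=30 [14,25)=21 [16,27)=20 [18,29)=29 [20,31)=13 [22,33)=9 [24,35)=13 [26,37)=19 [28,39)=19 [30,41)=10 [32,43)=14 [34,45)=10 [36,47)=4 [38,49)=4 [40,51)=4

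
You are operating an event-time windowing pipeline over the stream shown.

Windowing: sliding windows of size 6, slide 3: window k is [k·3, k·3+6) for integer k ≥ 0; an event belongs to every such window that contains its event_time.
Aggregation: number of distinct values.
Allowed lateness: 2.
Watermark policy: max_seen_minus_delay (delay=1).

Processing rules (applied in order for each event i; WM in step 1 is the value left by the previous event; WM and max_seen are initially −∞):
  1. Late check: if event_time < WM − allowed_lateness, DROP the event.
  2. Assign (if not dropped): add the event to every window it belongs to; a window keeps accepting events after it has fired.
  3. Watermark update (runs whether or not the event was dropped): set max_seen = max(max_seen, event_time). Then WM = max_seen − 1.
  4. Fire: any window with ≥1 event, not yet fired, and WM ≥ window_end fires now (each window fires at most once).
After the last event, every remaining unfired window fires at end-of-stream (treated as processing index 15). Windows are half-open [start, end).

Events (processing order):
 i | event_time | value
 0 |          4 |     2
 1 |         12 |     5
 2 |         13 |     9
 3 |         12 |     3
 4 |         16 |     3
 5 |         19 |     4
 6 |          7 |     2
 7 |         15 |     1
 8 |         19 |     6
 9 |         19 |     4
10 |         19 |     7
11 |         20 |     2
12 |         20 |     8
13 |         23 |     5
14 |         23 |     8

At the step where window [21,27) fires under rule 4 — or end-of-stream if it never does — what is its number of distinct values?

2

i=0 t=4 v=2: → [3,9),[0,6); WM=3
i=1 t=12 v=5: → [12,18),[9,15); WM=11; [0,6) fires=1 [3,9) fires=1
i=2 t=13 v=9: → [12,18),[9,15); WM=12
i=3 t=12 v=3: → [12,18),[9,15); WM=12
i=4 t=16 v=3: → [15,21),[12,18); WM=15; [9,15) fires=3
i=5 t=19 v=4: → [18,24),[15,21); WM=18; [12,18) fires=3
i=6 t=7 v=2: DROP (t<18-2); WM=18
i=7 t=15 v=1: DROP (t<18-2); WM=18
i=8 t=19 v=6: → [18,24),[15,21); WM=18
i=9 t=19 v=4: → [18,24),[15,21); WM=18
i=10 t=19 v=7: → [18,24),[15,21); WM=18
i=11 t=20 v=2: → [18,24),[15,21); WM=19
i=12 t=20 v=8: → [18,24),[15,21); WM=19
i=13 t=23 v=5: → [21,27),[18,24); WM=22; [15,21) fires=6
i=14 t=23 v=8: → [21,27),[18,24); WM=22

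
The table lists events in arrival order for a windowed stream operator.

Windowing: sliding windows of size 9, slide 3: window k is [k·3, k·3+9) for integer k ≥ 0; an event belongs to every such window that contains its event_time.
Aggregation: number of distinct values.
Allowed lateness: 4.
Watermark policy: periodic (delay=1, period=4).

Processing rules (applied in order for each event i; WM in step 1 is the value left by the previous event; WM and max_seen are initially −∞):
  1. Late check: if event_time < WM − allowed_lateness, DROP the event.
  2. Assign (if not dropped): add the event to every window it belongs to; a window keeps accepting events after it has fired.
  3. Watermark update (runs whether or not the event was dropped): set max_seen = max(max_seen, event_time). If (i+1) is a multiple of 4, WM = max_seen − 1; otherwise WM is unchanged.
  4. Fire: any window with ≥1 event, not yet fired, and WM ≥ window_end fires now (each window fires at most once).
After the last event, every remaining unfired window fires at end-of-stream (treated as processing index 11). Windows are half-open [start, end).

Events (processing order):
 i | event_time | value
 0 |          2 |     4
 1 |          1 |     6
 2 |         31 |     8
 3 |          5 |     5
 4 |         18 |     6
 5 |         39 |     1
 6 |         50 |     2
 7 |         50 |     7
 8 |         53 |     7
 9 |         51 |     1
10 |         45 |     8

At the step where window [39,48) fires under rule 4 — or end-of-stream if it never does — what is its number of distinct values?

1

i=0 t=2 v=4: → [0,9); WM=−∞
i=1 t=1 v=6: → [0,9); WM=−∞
i=2 t=31 v=8: → [30,39),[27,36),[24,33); WM=−∞
i=3 t=5 v=5: → [3,12),[0,9); WM=30; [0,9) fires=3 [3,12) fires=1
i=4 t=18 v=6: DROP (t<30-4); WM=30
i=5 t=39 v=1: → [39,48),[36,45),[33,42); WM=30
i=6 t=50 v=2: → [48,57),[45,54),[42,51); WM=30
i=7 t=50 v=7: → [48,57),[45,54),[42,51); WM=49; [24,33) fires=1 [27,36) fires=1 [30,39) fires=1 [33,42) fires=1 [36,45) fires=1 [39,48) fires=1
i=8 t=53 v=7: → [51,60),[48,57),[45,54); WM=49
i=9 t=51 v=1: → [51,60),[48,57),[45,54); WM=49
i=10 t=45 v=8: → [45,54),[42,51),[39,48); WM=49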